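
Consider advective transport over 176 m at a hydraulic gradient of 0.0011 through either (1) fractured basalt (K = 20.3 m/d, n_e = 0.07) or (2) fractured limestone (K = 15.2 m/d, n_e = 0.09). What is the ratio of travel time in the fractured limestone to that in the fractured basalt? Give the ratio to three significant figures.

Unit 1 (fractured basalt): v = 20.3×0.0011/0.07 = 0.3190 m/d, t = 176/0.3190 = 551.7 d
Unit 2 (fractured limestone): v = 15.2×0.0011/0.09 = 0.1858 m/d, t = 176/0.1858 = 947.4 d
t(fractured limestone) / t(fractured basalt) = 947.4/551.7 = 1.72

1.72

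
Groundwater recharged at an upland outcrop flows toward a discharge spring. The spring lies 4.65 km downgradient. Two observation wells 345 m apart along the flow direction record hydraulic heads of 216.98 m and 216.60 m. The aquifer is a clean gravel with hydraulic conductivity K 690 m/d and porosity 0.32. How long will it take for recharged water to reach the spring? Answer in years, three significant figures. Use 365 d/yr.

5.36 years

Hydraulic gradient i = (216.98 − 216.60) / 345 = 0.38 / 345 = 0.001101
q = Ki = 690 × 0.001101 = 0.7600 m/d
v = Ki/n = 690·0.001101/0.32 = 2.375 m/d
L = 4.65 km = 4650 m
t = L / v = 4650 / 2.375 = 1958 d
   = 1958 / 365 = 5.36 yr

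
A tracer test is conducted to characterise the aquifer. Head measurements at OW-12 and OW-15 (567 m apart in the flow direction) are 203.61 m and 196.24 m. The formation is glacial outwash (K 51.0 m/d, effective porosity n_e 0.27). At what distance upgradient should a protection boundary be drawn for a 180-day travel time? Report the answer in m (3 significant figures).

442 m

Hydraulic gradient i = (203.61 − 196.24) / 567 = 7.37 / 567 = 0.01300
q = Ki = 51.0 × 0.01300 = 0.6629 m/d
v = Ki/n = 51.0·0.01300/0.27 = 2.455 m/d
L = v × T = 2.455 × 180 = 441.9 m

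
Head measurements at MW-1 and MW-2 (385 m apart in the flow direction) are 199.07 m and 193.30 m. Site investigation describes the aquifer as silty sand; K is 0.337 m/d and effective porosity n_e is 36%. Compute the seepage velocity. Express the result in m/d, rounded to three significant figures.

0.0140 m/d

Hydraulic gradient i = (199.07 − 193.30) / 385 = 5.77 / 385 = 0.01499
q = Ki = 0.337 × 0.01499 = 0.005051 m/d
v_s = q/n_e = 0.005051/0.36 = 0.01403 m/d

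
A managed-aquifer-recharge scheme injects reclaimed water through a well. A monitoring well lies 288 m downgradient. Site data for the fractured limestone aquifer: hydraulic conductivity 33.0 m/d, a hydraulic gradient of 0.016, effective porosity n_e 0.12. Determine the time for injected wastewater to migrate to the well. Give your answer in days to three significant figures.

Darcy flux q = K·i = 33.0 × 0.016 = 0.5280 m/d
Average linear velocity = 0.5280 / 0.12 = 4.400 m/d
t = L / v = 288 / 4.400 = 65.45 d

65.5 days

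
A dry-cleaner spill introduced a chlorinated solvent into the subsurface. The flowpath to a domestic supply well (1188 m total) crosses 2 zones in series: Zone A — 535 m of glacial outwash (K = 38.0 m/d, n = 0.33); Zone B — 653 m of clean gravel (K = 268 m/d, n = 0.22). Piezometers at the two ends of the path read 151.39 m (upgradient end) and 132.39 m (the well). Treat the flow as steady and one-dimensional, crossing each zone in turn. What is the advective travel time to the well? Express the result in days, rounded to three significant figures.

Total head drop ΔH = 151.39 − 132.39 = 19.00 m
Steady 1-D flow in series ⇒ the Darcy flux q is identical in every zone and the zone head losses add (resistances L/K in series).
Σ(L/K) = 535/38.0 + 653/268 = 14.08 + 2.437 = 16.52 d
q = ΔH / Σ(L/K) = 19.00 / 16.52 = 1.150 m/d (same in every zone)
Zone A: v = q/n = 1.150/0.33 = 3.486 m/d → t_A = 535/3.486 = 153.5 d
Zone B: v = q/n = 1.150/0.22 = 5.229 m/d → t_B = 653/5.229 = 124.9 d
Total t = 153.5 + 124.9 = 278.3 d

278 days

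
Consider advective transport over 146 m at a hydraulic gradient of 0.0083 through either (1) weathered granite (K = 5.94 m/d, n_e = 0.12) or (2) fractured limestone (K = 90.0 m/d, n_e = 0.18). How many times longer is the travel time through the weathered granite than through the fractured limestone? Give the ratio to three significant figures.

Unit 1 (weathered granite): v = 5.94×0.0083/0.12 = 0.4109 m/d, t = 146/0.4109 = 355.4 d
Unit 2 (fractured limestone): v = 90.0×0.0083/0.18 = 4.150 m/d, t = 146/4.150 = 35.18 d
t(weathered granite) / t(fractured limestone) = 355.4/35.18 = 10.1

10.1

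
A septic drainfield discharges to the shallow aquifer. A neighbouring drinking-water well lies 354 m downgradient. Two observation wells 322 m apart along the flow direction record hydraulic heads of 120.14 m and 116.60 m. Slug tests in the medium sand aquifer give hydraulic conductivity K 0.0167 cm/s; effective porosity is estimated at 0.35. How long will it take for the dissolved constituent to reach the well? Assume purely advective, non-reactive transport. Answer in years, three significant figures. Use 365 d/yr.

2.14 years

Hydraulic gradient i = (120.14 − 116.60) / 322 = 3.54 / 322 = 0.01099
K = 0.0167 cm/s × 864 = 14.43 m/d
Specific discharge q = 14.43 × 0.01099 = 0.1586 m/d
v_s = q/n_e = 0.1586/0.35 = 0.4532 m/d
t = L / v = 354 / 0.4532 = 781.1 d
   = 781.1 / 365 = 2.14 yr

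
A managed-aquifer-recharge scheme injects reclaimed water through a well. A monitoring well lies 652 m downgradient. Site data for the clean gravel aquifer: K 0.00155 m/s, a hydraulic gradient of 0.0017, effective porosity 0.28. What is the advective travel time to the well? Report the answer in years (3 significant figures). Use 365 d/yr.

K = 0.00155 m/s × 86400 s/d = 133.9 m/d
Darcy flux q = K·i = 133.9 × 0.0017 = 0.2277 m/d
Average linear velocity = 0.2277 / 0.28 = 0.8131 m/d
t = L / v = 652 / 0.8131 = 801.9 d
   = 801.9 / 365 = 2.20 yr

2.20 years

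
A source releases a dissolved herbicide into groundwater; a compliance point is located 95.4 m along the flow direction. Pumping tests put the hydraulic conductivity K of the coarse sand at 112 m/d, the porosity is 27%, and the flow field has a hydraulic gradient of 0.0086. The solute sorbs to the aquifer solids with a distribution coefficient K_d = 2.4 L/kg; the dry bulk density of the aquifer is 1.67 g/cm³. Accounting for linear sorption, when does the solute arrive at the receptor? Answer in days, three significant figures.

Specific discharge q = 112 × 0.0086 = 0.9632 m/d
Seepage velocity v = q / n = 0.9632 / 0.27 = 3.567 m/d
Retardation R = 1 + ρ_b·K_d/n = 1 + 1.67×2.4/0.27 = 15.84
Contaminant velocity v_c = v/R = 3.567/15.84 = 0.2252 m/d
t = L/v_c = 95.4/0.2252 = 423.7 d

424 days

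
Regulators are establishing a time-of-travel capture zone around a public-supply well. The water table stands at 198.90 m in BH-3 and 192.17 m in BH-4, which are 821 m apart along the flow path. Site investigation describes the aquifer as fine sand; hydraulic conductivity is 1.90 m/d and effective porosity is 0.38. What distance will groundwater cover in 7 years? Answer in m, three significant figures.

Hydraulic gradient i = (198.90 − 192.17) / 821 = 6.73 / 821 = 0.008197
Specific discharge q = 1.90 × 0.008197 = 0.01557 m/d
Seepage velocity v = q / n = 0.01557 / 0.38 = 0.04099 m/d
T = 7 yr × 365 = 2555 d
L = v × T = 0.04099 × 2555 = 104.7 m

105 m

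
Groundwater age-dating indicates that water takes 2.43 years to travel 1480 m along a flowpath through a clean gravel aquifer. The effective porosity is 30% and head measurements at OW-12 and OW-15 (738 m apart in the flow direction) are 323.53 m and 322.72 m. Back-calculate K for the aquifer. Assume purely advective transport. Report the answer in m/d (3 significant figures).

456 m/d

Hydraulic gradient i = (323.53 − 322.72) / 738 = 0.81 / 738 = 0.001098
t = 2.43 years = 887.0 d
v = L / t = 1480 / 887.0 = 1.669 m/d
K = v · n / i = 1.669 × 0.30 / 0.001098 = 456 m/d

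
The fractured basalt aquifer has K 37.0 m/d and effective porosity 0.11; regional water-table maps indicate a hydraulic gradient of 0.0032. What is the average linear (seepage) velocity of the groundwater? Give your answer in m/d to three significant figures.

1.08 m/d

q = Ki = 37.0 × 0.0032 = 0.1184 m/d
Seepage velocity v = q / n = 0.1184 / 0.11 = 1.076 m/d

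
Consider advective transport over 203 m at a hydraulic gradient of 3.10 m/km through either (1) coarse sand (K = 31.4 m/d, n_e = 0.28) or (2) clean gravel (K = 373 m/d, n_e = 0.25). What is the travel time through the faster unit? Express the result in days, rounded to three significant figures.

Unit 1 (coarse sand): v = 31.4×0.0031/0.28 = 0.3476 m/d, t = 203/0.3476 = 583.9 d
Unit 2 (clean gravel): v = 373×0.0031/0.25 = 4.625 m/d, t = 203/4.625 = 43.89 d
Faster unit: t = 43.9 d

43.9 days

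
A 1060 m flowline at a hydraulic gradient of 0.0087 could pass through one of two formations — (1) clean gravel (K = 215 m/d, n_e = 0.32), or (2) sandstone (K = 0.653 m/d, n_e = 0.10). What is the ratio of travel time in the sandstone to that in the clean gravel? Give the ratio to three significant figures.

Unit 1 (clean gravel): v = 215×0.0087/0.32 = 5.845 m/d, t = 1060/5.845 = 181.3 d
Unit 2 (sandstone): v = 0.653×0.0087/0.10 = 0.05681 m/d, t = 1060/0.05681 = 18660 d
t(sandstone) / t(clean gravel) = 18660/181.3 = 103

103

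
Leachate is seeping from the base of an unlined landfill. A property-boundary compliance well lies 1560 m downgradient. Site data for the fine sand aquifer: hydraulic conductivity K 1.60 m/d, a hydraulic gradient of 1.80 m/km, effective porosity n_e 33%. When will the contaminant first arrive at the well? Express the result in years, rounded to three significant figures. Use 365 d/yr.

Darcy flux q = K·i = 1.60 × 0.0018 = 0.002880 m/d
v = Ki/n = 1.60·0.0018/0.33 = 0.008727 m/d
t = L / v = 1560 / 0.008727 = 178800 d
   = 178800 / 365 = 490 yr

490 years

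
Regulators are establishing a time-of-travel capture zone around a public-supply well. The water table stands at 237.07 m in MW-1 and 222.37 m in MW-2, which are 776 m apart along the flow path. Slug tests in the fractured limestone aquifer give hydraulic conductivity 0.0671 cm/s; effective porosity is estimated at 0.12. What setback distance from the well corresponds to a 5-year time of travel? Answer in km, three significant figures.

Hydraulic gradient i = (237.07 − 222.37) / 776 = 14.70 / 776 = 0.01894
K = 0.0671 cm/s × 864 = 57.97 m/d
Specific discharge q = 57.97 × 0.01894 = 1.098 m/d
v = Ki/n = 57.97·0.01894/0.12 = 9.152 m/d
T = 5 yr × 365 = 1825 d
L = v × T = 9.152 × 1825 = 16700 m
   = 16.7 km

16.7 km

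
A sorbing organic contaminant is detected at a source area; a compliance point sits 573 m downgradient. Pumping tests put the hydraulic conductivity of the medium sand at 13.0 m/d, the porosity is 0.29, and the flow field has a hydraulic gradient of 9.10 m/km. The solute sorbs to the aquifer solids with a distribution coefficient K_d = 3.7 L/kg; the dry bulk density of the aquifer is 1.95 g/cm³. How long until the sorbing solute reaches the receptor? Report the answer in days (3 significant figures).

36400 days

Specific discharge q = 13.0 × 0.0091 = 0.1183 m/d
v = Ki/n = 13.0·0.0091/0.29 = 0.4079 m/d
Retardation R = 1 + ρ_b·K_d/n = 1 + 1.95×3.7/0.29 = 25.88
Contaminant velocity v_c = v/R = 0.4079/25.88 = 0.01576 m/d
t = L/v_c = 573/0.01576 = 36350 d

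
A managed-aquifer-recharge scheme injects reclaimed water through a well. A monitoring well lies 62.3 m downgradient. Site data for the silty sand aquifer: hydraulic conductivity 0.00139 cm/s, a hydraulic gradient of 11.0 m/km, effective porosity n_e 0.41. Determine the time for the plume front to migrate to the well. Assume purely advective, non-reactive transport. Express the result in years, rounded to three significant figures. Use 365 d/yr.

5.30 years

K = 0.00139 cm/s × 864 = 1.201 m/d
q = Ki = 1.201 × 0.011 = 0.01321 m/d
v_s = q/n_e = 0.01321/0.41 = 0.03222 m/d
t = L / v = 62.3 / 0.03222 = 1934 d
   = 1934 / 365 = 5.30 yr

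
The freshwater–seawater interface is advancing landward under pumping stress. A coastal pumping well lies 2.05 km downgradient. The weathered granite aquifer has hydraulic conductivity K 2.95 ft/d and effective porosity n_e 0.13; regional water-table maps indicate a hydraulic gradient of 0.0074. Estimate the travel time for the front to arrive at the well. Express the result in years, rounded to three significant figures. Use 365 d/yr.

110 years

K = 2.95 ft/d × 0.3048 = 0.8992 m/d
q = Ki = 0.8992 × 0.0074 = 0.006654 m/d
Seepage velocity v = q / n = 0.006654 / 0.13 = 0.05118 m/d
L = 2.05 km = 2050 m
t = L / v = 2050 / 0.05118 = 40050 d
   = 40050 / 365 = 110 yr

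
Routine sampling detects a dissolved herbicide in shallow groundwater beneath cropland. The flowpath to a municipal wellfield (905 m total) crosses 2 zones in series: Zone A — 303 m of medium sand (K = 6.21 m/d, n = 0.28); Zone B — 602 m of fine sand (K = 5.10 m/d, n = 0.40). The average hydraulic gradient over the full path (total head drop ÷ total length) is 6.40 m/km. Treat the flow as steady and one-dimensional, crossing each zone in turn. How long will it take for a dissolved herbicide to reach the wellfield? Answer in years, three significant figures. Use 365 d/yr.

25.7 years

For zones in series the flux q is common to all zones; the equivalent conductivity is the harmonic (thickness-weighted) mean, K_eq = L_total / Σ(L_j/K_j).
Σ(L/K) = 303/6.21 + 602/5.10 = 48.79 + 118.0 = 166.8 d
K_eq = L_total / Σ(L/K) = 905 / 166.8 = 5.425 m/d
q = K_eq · i = 5.425 × 0.0064 = 0.03472 m/d (same in every zone)
Zone A: v = q/n = 0.03472/0.28 = 0.1240 m/d → t_A = 303/0.1240 = 2444 d
Zone B: v = q/n = 0.03472/0.40 = 0.08679 m/d → t_B = 602/0.08679 = 6936 d
Total t = 2444 + 6936 = 9380 d
   = 9380 / 365 = 25.7 yr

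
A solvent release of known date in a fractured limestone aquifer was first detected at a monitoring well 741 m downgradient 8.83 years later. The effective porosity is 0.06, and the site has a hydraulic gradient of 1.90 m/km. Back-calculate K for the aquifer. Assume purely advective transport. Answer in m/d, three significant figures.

7.26 m/d

t = 8.83 years = 3223 d
v = L / t = 741 / 3223 = 0.2299 m/d
K = v · n / i = 0.2299 × 0.06 / 0.0019 = 7.26 m/d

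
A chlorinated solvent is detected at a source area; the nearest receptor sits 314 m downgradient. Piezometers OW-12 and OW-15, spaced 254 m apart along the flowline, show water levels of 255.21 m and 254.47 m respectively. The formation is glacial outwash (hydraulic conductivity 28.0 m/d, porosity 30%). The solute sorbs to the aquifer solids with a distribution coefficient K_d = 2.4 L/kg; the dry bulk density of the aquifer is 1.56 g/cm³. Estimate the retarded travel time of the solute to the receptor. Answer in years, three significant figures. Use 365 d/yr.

42.6 years

Hydraulic gradient i = (255.21 − 254.47) / 254 = 0.74 / 254 = 0.002913
Darcy flux q = K·i = 28.0 × 0.002913 = 0.08157 m/d
v_s = q/n_e = 0.08157/0.30 = 0.2719 m/d
Retardation R = 1 + ρ_b·K_d/n = 1 + 1.56×2.4/0.30 = 13.48
Contaminant velocity v_c = v/R = 0.2719/13.48 = 0.02017 m/d
t = L/v_c = 314/0.02017 = 15570 d
   = 15570/365 = 42.6 yr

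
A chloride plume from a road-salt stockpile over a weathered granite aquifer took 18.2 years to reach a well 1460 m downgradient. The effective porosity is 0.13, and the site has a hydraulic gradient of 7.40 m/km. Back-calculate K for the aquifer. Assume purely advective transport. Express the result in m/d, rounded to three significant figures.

3.86 m/d

t = 18.2 years = 6643 d
v = L / t = 1460 / 6643 = 0.2198 m/d
K = v · n / i = 0.2198 × 0.13 / 0.0074 = 3.86 m/d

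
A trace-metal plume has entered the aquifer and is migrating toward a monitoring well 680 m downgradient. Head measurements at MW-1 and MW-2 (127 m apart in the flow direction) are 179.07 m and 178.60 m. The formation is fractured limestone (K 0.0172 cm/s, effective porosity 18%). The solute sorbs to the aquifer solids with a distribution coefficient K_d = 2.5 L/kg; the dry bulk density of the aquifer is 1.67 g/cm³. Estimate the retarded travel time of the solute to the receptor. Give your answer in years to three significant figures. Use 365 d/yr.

148 years

Hydraulic gradient i = (179.07 − 178.60) / 127 = 0.47 / 127 = 0.003701
K = 0.0172 cm/s × 864 = 14.86 m/d
Darcy flux q = K·i = 14.86 × 0.003701 = 0.05500 m/d
v = Ki/n = 14.86·0.003701/0.18 = 0.3055 m/d
Retardation R = 1 + ρ_b·K_d/n = 1 + 1.67×2.5/0.18 = 24.19
Contaminant velocity v_c = v/R = 0.3055/24.19 = 0.01263 m/d
t = L/v_c = 680/0.01263 = 53850 d
   = 53850/365 = 148 yr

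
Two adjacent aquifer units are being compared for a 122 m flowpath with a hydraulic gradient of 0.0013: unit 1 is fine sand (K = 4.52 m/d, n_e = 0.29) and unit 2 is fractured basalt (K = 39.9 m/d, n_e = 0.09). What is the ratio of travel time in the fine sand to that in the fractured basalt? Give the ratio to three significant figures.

Unit 1 (fine sand): v = 4.52×0.0013/0.29 = 0.02026 m/d, t = 122/0.02026 = 6021 d
Unit 2 (fractured basalt): v = 39.9×0.0013/0.09 = 0.5763 m/d, t = 122/0.5763 = 211.7 d
t(fine sand) / t(fractured basalt) = 6021/211.7 = 28.4

28.4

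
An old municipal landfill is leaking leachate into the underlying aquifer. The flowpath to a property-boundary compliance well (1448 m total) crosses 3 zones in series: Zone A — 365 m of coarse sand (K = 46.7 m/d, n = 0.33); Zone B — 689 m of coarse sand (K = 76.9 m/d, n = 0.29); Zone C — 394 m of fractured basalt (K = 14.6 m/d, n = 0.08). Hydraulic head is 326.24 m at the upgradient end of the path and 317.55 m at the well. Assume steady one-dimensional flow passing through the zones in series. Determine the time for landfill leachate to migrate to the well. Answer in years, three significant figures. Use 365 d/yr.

4.85 years

Total head drop ΔH = 326.24 − 317.55 = 8.69 m
Continuity: the same q passes through each zone, so ΔH = q·Σ(L_j/K_j) — the zones act as resistances in series.
Σ(L/K) = 365/46.7 + 689/76.9 + 394/14.6 = 7.816 + 8.960 + 26.99 = 43.76 d
q = ΔH / Σ(L/K) = 8.69 / 43.76 = 0.1986 m/d (same in every zone)
Zone A: v = q/n = 0.1986/0.33 = 0.6017 m/d → t_A = 365/0.6017 = 606.6 d
Zone B: v = q/n = 0.1986/0.29 = 0.6847 m/d → t_B = 689/0.6847 = 1006 d
Zone C: v = q/n = 0.1986/0.08 = 2.482 m/d → t_C = 394/2.482 = 158.7 d
Total t = 606.6 + 1006 + 158.7 = 1772 d
   = 1772 / 365 = 4.85 yr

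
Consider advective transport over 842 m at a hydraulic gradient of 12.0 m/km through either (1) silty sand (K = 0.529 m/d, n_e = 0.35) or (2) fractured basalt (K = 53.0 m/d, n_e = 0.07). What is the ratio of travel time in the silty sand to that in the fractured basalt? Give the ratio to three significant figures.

501

Unit 1 (silty sand): v = 0.529×0.012/0.35 = 0.01814 m/d, t = 842/0.01814 = 46420 d
Unit 2 (fractured basalt): v = 53.0×0.012/0.07 = 9.086 m/d, t = 842/9.086 = 92.67 d
t(silty sand) / t(fractured basalt) = 46420/92.67 = 501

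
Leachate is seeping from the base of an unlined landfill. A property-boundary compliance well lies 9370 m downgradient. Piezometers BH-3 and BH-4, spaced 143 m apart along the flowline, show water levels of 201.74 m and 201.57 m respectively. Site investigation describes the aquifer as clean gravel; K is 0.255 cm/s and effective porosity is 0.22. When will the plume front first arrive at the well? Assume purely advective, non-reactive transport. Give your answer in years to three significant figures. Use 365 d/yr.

21.6 years

Hydraulic gradient i = (201.74 − 201.57) / 143 = 0.17 / 143 = 0.001189
K = 0.255 cm/s × 864 = 220.3 m/d
Specific discharge q = 220.3 × 0.001189 = 0.2619 m/d
v_s = q/n_e = 0.2619/0.22 = 1.191 m/d
t = L / v = 9370 / 1.191 = 7870 d
   = 7870 / 365 = 21.6 yr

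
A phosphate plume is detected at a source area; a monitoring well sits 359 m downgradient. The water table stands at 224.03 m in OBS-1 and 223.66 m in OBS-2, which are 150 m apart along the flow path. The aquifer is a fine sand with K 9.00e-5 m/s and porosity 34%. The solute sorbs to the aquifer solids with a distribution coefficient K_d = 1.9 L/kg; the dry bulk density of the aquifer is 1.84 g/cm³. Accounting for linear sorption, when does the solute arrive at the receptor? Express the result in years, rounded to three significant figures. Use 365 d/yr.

Hydraulic gradient i = (224.03 − 223.66) / 150 = 0.37 / 150 = 0.002467
K = 9.00e-5 m/s × 86400 s/d = 7.776 m/d
Specific discharge q = 7.776 × 0.002467 = 0.01918 m/d
Seepage velocity v = q / n = 0.01918 / 0.34 = 0.05641 m/d
Retardation R = 1 + ρ_b·K_d/n = 1 + 1.84×1.9/0.34 = 11.28
Contaminant velocity v_c = v/R = 0.05641/11.28 = 0.005000 m/d
t = L/v_c = 359/0.005000 = 71800 d
   = 71800/365 = 197 yr

197 years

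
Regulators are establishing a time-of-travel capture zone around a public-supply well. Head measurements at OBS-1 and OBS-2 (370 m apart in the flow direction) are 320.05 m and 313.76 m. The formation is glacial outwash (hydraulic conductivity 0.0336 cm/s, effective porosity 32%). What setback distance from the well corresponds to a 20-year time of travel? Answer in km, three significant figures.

11.3 km

Hydraulic gradient i = (320.05 − 313.76) / 370 = 6.29 / 370 = 0.01700
K = 0.0336 cm/s × 864 = 29.03 m/d
q = Ki = 29.03 × 0.01700 = 0.4935 m/d
Average linear velocity = 0.4935 / 0.32 = 1.542 m/d
T = 20 yr × 365 = 7300 d
L = v × T = 1.542 × 7300 = 11260 m
   = 11.3 km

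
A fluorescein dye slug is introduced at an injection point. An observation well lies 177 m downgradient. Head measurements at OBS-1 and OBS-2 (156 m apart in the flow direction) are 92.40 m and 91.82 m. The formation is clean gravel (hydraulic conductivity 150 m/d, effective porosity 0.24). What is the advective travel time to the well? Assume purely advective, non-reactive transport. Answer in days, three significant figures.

Hydraulic gradient i = (92.40 − 91.82) / 156 = 0.58 / 156 = 0.003718
q = Ki = 150 × 0.003718 = 0.5577 m/d
v = Ki/n = 150·0.003718/0.24 = 2.324 m/d
t = L / v = 177 / 2.324 = 76.17 d

76.2 days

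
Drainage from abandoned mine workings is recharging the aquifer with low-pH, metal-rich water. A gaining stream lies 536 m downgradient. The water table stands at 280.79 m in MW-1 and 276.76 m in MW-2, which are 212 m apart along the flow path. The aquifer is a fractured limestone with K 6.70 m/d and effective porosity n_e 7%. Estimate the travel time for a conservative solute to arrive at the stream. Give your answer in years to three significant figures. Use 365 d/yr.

0.807 years

Hydraulic gradient i = (280.79 − 276.76) / 212 = 4.03 / 212 = 0.01901
Darcy flux q = K·i = 6.70 × 0.01901 = 0.1274 m/d
v_s = q/n_e = 0.1274/0.07 = 1.819 m/d
t = L / v = 536 / 1.819 = 294.6 d
   = 294.6 / 365 = 0.807 yr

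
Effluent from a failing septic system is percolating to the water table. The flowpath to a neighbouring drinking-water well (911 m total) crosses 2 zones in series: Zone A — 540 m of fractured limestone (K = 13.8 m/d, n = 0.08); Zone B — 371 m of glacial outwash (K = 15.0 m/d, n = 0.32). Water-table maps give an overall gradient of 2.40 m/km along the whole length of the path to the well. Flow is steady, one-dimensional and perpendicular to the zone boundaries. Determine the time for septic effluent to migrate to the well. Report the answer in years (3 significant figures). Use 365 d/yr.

13.0 years

Continuity: the same q passes through each zone, so ΔH = q·Σ(L_j/K_j) — the zones act as resistances in series.
Σ(L/K) = 540/13.8 + 371/15.0 = 39.13 + 24.73 = 63.86 d
K_eq = L_total / Σ(L/K) = 911 / 63.86 = 14.26 m/d
q = K_eq · i = 14.26 × 0.0024 = 0.03424 m/d (same in every zone)
Zone A: v = q/n = 0.03424/0.08 = 0.4279 m/d → t_A = 540/0.4279 = 1262 d
Zone B: v = q/n = 0.03424/0.32 = 0.1070 m/d → t_B = 371/0.1070 = 3468 d
Total t = 1262 + 3468 = 4730 d
   = 4730 / 365 = 13.0 yr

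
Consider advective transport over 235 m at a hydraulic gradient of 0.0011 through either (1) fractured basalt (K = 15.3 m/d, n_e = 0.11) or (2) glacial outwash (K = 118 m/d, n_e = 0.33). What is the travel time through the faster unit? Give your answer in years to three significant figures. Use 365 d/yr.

1.64 years

Unit 1 (fractured basalt): v = 15.3×0.0011/0.11 = 0.1530 m/d, t = 235/0.1530 = 1536 d
Unit 2 (glacial outwash): v = 118×0.0011/0.33 = 0.3933 m/d, t = 235/0.3933 = 597.5 d
Faster: 597.5 d / 365 = 1.64 yr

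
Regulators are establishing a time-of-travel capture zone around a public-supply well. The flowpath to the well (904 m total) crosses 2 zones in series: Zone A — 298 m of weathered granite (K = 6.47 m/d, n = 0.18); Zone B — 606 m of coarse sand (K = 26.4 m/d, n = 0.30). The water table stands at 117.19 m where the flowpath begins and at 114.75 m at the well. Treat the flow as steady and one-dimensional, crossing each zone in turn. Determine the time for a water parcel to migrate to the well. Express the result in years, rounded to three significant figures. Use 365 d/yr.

18.2 years

Total head drop ΔH = 117.19 − 114.75 = 2.44 m
Continuity: the same q passes through each zone, so ΔH = q·Σ(L_j/K_j) — the zones act as resistances in series.
Σ(L/K) = 298/6.47 + 606/26.4 = 46.06 + 22.95 = 69.01 d
q = ΔH / Σ(L/K) = 2.44 / 69.01 = 0.03536 m/d (same in every zone)
Zone A: v = q/n = 0.03536/0.18 = 0.1964 m/d → t_A = 298/0.1964 = 1517 d
Zone B: v = q/n = 0.03536/0.30 = 0.1179 m/d → t_B = 606/0.1179 = 5142 d
Total t = 1517 + 5142 = 6659 d
   = 6659 / 365 = 18.2 yr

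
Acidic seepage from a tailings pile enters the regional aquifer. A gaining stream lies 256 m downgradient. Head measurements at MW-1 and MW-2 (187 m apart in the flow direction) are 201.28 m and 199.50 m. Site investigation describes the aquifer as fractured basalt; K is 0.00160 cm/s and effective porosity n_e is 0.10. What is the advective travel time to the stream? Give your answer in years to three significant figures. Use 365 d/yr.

Hydraulic gradient i = (201.28 − 199.50) / 187 = 1.78 / 187 = 0.009519
K = 0.00160 cm/s × 864 = 1.382 m/d
q = Ki = 1.382 × 0.009519 = 0.01316 m/d
Average linear velocity = 0.01316 / 0.10 = 0.1316 m/d
t = L / v = 256 / 0.1316 = 1945 d
   = 1945 / 365 = 5.33 yr

5.33 years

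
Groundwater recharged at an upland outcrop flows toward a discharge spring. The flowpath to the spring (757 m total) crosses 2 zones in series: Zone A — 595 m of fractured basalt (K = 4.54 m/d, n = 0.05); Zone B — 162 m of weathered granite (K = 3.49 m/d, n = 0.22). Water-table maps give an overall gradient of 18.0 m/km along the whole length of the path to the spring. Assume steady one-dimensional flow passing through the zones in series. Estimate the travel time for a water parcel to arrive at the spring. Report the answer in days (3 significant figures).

Steady 1-D flow in series ⇒ the Darcy flux q is identical in every zone and the zone head losses add (resistances L/K in series).
Σ(L/K) = 595/4.54 + 162/3.49 = 131.1 + 46.42 = 177.5 d
K_eq = L_total / Σ(L/K) = 757 / 177.5 = 4.265 m/d
q = K_eq · i = 4.265 × 0.018 = 0.07678 m/d (same in every zone)
Zone A: v = q/n = 0.07678/0.05 = 1.536 m/d → t_A = 595/1.536 = 387.5 d
Zone B: v = q/n = 0.07678/0.22 = 0.3490 m/d → t_B = 162/0.3490 = 464.2 d
Total t = 387.5 + 464.2 = 851.7 d

852 days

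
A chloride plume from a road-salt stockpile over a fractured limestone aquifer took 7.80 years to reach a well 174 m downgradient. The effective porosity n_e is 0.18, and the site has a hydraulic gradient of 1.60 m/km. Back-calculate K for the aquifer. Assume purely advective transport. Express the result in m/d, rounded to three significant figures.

6.88 m/d

t = 7.80 years = 2847 d
v = L / t = 174 / 2847 = 0.06112 m/d
K = v · n / i = 0.06112 × 0.18 / 0.0016 = 6.88 m/d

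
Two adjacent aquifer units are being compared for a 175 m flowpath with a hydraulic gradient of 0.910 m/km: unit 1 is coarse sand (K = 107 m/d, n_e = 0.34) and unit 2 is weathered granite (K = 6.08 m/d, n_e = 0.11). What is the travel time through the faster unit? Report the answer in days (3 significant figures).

Unit 1 (coarse sand): v = 107×9.1e-4/0.34 = 0.2864 m/d, t = 175/0.2864 = 611.1 d
Unit 2 (weathered granite): v = 6.08×9.1e-4/0.11 = 0.05030 m/d, t = 175/0.05030 = 3479 d
Faster unit: t = 611 d

611 days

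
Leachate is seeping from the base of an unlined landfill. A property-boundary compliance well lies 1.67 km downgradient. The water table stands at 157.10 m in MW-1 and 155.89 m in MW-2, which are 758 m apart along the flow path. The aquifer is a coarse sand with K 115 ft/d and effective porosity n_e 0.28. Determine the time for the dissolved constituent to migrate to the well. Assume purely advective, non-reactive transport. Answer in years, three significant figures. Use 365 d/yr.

22.9 years

Hydraulic gradient i = (157.10 − 155.89) / 758 = 1.21 / 758 = 0.001596
K = 115 ft/d × 0.3048 = 35.05 m/d
q = Ki = 35.05 × 0.001596 = 0.05595 m/d
v_s = q/n_e = 0.05595/0.28 = 0.1998 m/d
L = 1.67 km = 1670 m
t = L / v = 1670 / 0.1998 = 8357 d
   = 8357 / 365 = 22.9 yr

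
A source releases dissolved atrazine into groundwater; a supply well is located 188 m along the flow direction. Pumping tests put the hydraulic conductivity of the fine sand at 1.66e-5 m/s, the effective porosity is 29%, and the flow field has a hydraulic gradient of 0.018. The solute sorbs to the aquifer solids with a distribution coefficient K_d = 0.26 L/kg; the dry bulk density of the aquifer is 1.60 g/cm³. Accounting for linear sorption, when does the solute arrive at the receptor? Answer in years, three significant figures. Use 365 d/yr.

K = 1.66e-5 m/s × 86400 s/d = 1.434 m/d
Darcy flux q = K·i = 1.434 × 0.018 = 0.02582 m/d
v = Ki/n = 1.434·0.018/0.29 = 0.08902 m/d
Retardation R = 1 + ρ_b·K_d/n = 1 + 1.60×0.26/0.29 = 2.434
Contaminant velocity v_c = v/R = 0.08902/2.434 = 0.03657 m/d
t = L/v_c = 188/0.03657 = 5141 d
   = 5141/365 = 14.1 yr

14.1 years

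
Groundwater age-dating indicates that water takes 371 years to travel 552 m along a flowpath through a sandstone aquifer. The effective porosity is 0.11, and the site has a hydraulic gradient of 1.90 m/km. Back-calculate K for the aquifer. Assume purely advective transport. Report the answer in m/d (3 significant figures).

0.236 m/d

t = 371 years = 135400 d
v = L / t = 552 / 135400 = 0.004076 m/d
K = v · n / i = 0.004076 × 0.11 / 0.0019 = 0.236 m/d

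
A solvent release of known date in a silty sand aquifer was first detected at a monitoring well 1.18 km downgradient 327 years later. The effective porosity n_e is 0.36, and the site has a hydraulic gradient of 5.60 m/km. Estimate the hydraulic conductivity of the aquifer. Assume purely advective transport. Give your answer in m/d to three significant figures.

0.636 m/d

t = 327 years = 119400 d
L = 1.18 km = 1180 m
v = L / t = 1180 / 119400 = 0.009886 m/d
K = v · n / i = 0.009886 × 0.36 / 0.0056 = 0.636 m/d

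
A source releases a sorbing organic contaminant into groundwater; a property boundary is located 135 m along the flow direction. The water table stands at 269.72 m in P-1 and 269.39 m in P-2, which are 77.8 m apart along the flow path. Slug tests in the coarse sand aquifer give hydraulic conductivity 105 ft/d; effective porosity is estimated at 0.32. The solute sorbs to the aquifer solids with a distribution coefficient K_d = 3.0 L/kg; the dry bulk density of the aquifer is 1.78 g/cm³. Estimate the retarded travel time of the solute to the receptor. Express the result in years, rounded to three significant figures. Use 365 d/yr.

Hydraulic gradient i = (269.72 − 269.39) / 77.8 = 0.33 / 77.8 = 0.004242
K = 105 ft/d × 0.3048 = 32.00 m/d
Darcy flux q = K·i = 32.00 × 0.004242 = 0.1357 m/d
v = Ki/n = 32.00·0.004242/0.32 = 0.4242 m/d
Retardation R = 1 + ρ_b·K_d/n = 1 + 1.78×3.0/0.32 = 17.69
Contaminant velocity v_c = v/R = 0.4242/17.69 = 0.02398 m/d
t = L/v_c = 135/0.02398 = 5629 d
   = 5629/365 = 15.4 yr

15.4 years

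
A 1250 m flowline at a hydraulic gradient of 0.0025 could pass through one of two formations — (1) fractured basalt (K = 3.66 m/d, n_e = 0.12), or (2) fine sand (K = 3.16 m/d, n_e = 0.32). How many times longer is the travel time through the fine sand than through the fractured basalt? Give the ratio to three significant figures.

3.09

Unit 1 (fractured basalt): v = 3.66×0.0025/0.12 = 0.07625 m/d, t = 1250/0.07625 = 16390 d
Unit 2 (fine sand): v = 3.16×0.0025/0.32 = 0.02469 m/d, t = 1250/0.02469 = 50630 d
t(fine sand) / t(fractured basalt) = 50630/16390 = 3.09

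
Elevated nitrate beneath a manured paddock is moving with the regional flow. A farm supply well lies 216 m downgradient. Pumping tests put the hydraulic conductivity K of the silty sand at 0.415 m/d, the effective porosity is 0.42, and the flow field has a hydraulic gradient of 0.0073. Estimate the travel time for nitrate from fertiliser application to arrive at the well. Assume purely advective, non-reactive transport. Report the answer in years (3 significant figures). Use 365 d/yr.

82.0 years

Specific discharge q = 0.415 × 0.0073 = 0.003030 m/d
Seepage velocity v = q / n = 0.003030 / 0.42 = 0.007213 m/d
t = L / v = 216 / 0.007213 = 29950 d
   = 29950 / 365 = 82.0 yr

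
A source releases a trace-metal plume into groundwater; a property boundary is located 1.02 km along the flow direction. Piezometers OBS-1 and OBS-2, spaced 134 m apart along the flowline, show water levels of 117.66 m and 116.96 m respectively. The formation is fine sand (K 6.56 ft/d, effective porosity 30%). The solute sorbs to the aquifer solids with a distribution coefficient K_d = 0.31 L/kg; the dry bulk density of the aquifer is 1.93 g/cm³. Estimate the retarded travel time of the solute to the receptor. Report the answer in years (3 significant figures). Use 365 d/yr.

240 years

Hydraulic gradient i = (117.66 − 116.96) / 134 = 0.70 / 134 = 0.005224
K = 6.56 ft/d × 0.3048 = 1.999 m/d
q = Ki = 1.999 × 0.005224 = 0.01045 m/d
v_s = q/n_e = 0.01045/0.30 = 0.03482 m/d
Retardation R = 1 + ρ_b·K_d/n = 1 + 1.93×0.31/0.30 = 2.994
Contaminant velocity v_c = v/R = 0.03482/2.994 = 0.01163 m/d
L = 1.02 km = 1020 m
t = L/v_c = 1020/0.01163 = 87720 d
   = 87720/365 = 240 yr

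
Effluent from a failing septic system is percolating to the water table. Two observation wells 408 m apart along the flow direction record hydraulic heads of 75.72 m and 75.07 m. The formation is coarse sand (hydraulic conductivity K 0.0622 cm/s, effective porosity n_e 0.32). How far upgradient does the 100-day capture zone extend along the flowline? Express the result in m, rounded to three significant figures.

26.8 m

Hydraulic gradient i = (75.72 − 75.07) / 408 = 0.65 / 408 = 0.001593
K = 0.0622 cm/s × 864 = 53.74 m/d
q = Ki = 53.74 × 0.001593 = 0.08562 m/d
v = Ki/n = 53.74·0.001593/0.32 = 0.2676 m/d
L = v × T = 0.2676 × 100 = 26.76 m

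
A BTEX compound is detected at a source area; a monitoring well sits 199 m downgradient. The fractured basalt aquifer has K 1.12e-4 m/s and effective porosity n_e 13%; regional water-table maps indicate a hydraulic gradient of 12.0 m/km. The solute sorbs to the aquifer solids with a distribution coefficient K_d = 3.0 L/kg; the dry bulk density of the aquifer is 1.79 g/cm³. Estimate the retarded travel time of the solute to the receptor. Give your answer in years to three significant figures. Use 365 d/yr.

25.8 years

K = 1.12e-4 m/s × 86400 s/d = 9.677 m/d
Specific discharge q = 9.677 × 0.012 = 0.1161 m/d
v = Ki/n = 9.677·0.012/0.13 = 0.8932 m/d
Retardation R = 1 + ρ_b·K_d/n = 1 + 1.79×3.0/0.13 = 42.31
Contaminant velocity v_c = v/R = 0.8932/42.31 = 0.02111 m/d
t = L/v_c = 199/0.02111 = 9425 d
   = 9425/365 = 25.8 yr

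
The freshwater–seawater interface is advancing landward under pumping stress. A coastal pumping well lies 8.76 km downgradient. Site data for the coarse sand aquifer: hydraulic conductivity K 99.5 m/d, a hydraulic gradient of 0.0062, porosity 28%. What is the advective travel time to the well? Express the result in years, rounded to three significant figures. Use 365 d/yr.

10.9 years

Darcy flux q = K·i = 99.5 × 0.0062 = 0.6169 m/d
Average linear velocity = 0.6169 / 0.28 = 2.203 m/d
L = 8.76 km = 8760 m
t = L / v = 8760 / 2.203 = 3976 d
   = 3976 / 365 = 10.9 yr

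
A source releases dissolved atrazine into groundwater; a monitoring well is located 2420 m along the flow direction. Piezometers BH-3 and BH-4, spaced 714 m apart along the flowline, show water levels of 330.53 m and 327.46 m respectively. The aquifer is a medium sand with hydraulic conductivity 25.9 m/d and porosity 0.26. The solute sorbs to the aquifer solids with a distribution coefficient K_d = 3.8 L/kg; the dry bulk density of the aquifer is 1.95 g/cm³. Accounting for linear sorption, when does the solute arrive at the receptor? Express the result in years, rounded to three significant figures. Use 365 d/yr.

Hydraulic gradient i = (330.53 − 327.46) / 714 = 3.07 / 714 = 0.004300
Specific discharge q = 25.9 × 0.004300 = 0.1114 m/d
Seepage velocity v = q / n = 0.1114 / 0.26 = 0.4283 m/d
Retardation R = 1 + ρ_b·K_d/n = 1 + 1.95×3.8/0.26 = 29.50
Contaminant velocity v_c = v/R = 0.4283/29.50 = 0.01452 m/d
t = L/v_c = 2420/0.01452 = 166700 d
   = 166700/365 = 457 yr

457 years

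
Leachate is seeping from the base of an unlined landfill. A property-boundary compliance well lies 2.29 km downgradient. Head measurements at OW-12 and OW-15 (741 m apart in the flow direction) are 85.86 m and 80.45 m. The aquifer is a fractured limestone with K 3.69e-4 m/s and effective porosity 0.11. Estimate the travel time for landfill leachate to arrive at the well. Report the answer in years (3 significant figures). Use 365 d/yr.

Hydraulic gradient i = (85.86 − 80.45) / 741 = 5.41 / 741 = 0.007301
K = 3.69e-4 m/s × 86400 s/d = 31.88 m/d
Specific discharge q = 31.88 × 0.007301 = 0.2328 m/d
v_s = q/n_e = 0.2328/0.11 = 2.116 m/d
L = 2.29 km = 2290 m
t = L / v = 2290 / 2.116 = 1082 d
   = 1082 / 365 = 2.96 yr

2.96 years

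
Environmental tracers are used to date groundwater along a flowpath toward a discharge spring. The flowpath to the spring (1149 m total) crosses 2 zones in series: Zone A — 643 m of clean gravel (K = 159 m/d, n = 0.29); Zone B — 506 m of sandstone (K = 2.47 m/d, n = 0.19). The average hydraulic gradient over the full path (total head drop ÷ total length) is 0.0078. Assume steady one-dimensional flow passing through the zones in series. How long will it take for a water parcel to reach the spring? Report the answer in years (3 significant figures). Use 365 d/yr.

18.0 years

For zones in series the flux q is common to all zones; the equivalent conductivity is the harmonic (thickness-weighted) mean, K_eq = L_total / Σ(L_j/K_j).
Σ(L/K) = 643/159 + 506/2.47 = 4.044 + 204.9 = 208.9 d
K_eq = L_total / Σ(L/K) = 1149 / 208.9 = 5.500 m/d
q = K_eq · i = 5.500 × 0.0078 = 0.04290 m/d (same in every zone)
Zone A: v = q/n = 0.04290/0.29 = 0.1479 m/d → t_A = 643/0.1479 = 4346 d
Zone B: v = q/n = 0.04290/0.19 = 0.2258 m/d → t_B = 506/0.2258 = 2241 d
Total t = 4346 + 2241 = 6587 d
   = 6587 / 365 = 18.0 yr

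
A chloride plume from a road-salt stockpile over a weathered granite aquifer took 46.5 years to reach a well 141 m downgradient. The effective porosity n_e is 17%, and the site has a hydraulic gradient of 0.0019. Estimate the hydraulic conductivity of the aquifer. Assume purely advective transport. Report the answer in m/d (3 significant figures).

t = 46.5 years = 16970 d
v = L / t = 141 / 16970 = 0.008308 m/d
K = v · n / i = 0.008308 × 0.17 / 0.0019 = 0.743 m/d

0.743 m/d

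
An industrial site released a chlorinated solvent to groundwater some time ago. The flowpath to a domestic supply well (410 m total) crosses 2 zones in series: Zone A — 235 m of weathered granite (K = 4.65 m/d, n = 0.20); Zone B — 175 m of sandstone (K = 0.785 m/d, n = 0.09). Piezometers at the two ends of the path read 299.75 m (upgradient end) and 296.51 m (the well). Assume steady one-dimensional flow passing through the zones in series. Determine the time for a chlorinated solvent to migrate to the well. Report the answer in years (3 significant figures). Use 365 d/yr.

Total head drop ΔH = 299.75 − 296.51 = 3.24 m
Continuity: the same q passes through each zone, so ΔH = q·Σ(L_j/K_j) — the zones act as resistances in series.
Σ(L/K) = 235/4.65 + 175/0.785 = 50.54 + 222.9 = 273.5 d
q = ΔH / Σ(L/K) = 3.24 / 273.5 = 0.01185 m/d (same in every zone)
Zone A: v = q/n = 0.01185/0.20 = 0.05924 m/d → t_A = 235/0.05924 = 3967 d
Zone B: v = q/n = 0.01185/0.09 = 0.1316 m/d → t_B = 175/0.1316 = 1329 d
Total t = 3967 + 1329 = 5296 d
   = 5296 / 365 = 14.5 yr

14.5 years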